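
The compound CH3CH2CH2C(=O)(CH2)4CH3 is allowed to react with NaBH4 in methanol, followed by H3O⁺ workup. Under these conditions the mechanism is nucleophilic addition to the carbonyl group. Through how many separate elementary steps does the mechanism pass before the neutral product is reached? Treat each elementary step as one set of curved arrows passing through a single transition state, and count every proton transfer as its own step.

2

Step 1: H⁻ (delivered from BH4⁻) attacks the sp² carbonyl carbon; the C=O π bond breaks and the electrons end up as a lone pair on the alkoxide oxygen of the tetrahedral intermediate.
Step 2: On H3O⁺ workup the alkoxide oxygen is protonated, giving an alcohol.
Total: 2 elementary steps.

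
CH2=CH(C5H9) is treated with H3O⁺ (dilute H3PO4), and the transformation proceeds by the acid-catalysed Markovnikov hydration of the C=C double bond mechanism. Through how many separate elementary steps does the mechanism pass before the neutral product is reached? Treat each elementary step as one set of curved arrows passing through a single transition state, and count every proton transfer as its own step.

4

Step 1: Electrophilic addition begins with the π(C=C) electrons forming a bond to the proton of H3O⁺. Following Markovnikov's rule, the resulting cation is secondary. H2O is released.
Step 2: A 1,2-hydride shift from the adjacent cyclopentyl carbon moves the positive charge from the secondary centre to an adjacent carbon, generating a more stable tertiary carbocation.
Step 3: Nucleophilic capture of the cation by H2O produces the protonated alcohol (an oxonium ion).
Step 4: H2O removes a proton from the oxonium oxygen, regenerating H3O⁺ and giving the neutral alcohol.
Total: 4 elementary steps.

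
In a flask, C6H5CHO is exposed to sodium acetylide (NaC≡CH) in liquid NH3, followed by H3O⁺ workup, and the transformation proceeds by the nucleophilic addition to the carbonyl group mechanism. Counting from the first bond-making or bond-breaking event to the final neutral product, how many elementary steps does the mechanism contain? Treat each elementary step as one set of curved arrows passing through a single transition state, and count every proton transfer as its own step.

Step 1: A lone pair / filled orbital on HC≡C⁻ attacks the electrophilic carbonyl carbon; the π(C=O) electrons shift onto oxygen, producing a tetrahedral alkoxide intermediate.
Step 2: Protonation of the alkoxide by H3O⁺ workup furnishes a propargyl alcohol.
Total: 2 elementary steps.

2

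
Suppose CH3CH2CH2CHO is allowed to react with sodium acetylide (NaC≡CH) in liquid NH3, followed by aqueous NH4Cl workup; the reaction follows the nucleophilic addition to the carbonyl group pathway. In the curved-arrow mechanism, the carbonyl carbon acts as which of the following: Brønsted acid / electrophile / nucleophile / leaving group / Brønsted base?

Step 1: A lone pair / filled orbital on HC≡C⁻ attacks the electrophilic carbonyl carbon; the π(C=O) electrons shift onto oxygen, producing a tetrahedral alkoxide intermediate.
The carbonyl carbon accepts an electron pair into an empty or π* orbital — it is the electrophile.

electrophile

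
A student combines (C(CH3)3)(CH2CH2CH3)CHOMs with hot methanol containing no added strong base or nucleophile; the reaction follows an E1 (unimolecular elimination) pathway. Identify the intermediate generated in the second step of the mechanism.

tertiary carbocation

Step 1: Ionisation: the C–O σ-bond cleaves heterolytically; both bonding electrons depart with MsO⁻, leaving a secondary carbocation at the α-carbon.
Step 2: A methyl group with its bonding pair migrates from the adjacent tert-butyl carbon to the cationic centre — a 1,2-methyl shift — upgrading the secondary cation to a tertiary one.
After step 2 the species present is a tertiary carbocation.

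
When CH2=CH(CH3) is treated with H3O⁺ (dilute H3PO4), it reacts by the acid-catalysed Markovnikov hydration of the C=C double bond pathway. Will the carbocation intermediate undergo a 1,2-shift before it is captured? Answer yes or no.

The first-formed carbocation is secondary.
No single 1,2-shift to an adjacent carbon would produce a more-substituted cation than the one already present, so no rearrangement occurs.

no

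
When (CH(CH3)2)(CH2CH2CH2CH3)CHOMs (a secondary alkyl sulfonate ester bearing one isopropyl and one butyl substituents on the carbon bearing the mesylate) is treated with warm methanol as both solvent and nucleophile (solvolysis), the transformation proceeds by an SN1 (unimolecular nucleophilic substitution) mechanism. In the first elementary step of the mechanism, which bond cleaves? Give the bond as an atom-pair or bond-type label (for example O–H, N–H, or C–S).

C–O

Step 1: The C–O bond breaks with both electrons going to the mesylate; MsO⁻ leaves and a secondary carbocation remains.
The bond broken in this step is the C–O bond.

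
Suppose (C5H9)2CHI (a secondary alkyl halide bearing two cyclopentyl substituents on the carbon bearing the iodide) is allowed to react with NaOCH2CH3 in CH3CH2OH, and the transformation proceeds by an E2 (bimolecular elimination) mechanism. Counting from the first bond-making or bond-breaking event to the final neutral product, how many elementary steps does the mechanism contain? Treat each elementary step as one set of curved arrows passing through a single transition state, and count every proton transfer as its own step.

Step 1: In one step, CH3CH2O⁻ pulls off a β-proton, the C–I bond cleaves, and a C=C double bond forms between the α- and β-carbons (E2, anti elimination).
Total: 1 elementary step.

1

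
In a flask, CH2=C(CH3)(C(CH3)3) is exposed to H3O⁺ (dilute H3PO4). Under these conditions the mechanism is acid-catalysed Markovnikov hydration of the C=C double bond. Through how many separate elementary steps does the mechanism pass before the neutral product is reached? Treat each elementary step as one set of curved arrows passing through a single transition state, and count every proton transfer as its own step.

Step 1: The π electrons of the C=C bond attack a proton of H3O⁺; Markovnikov addition places the new C–H on the less-substituted alkene carbon, so the positive charge ends up on the more-substituted carbon — a tertiary carbocation. H2O is released.
(No 1,2-shift: no single shift to an adjacent carbon would give a more stable cation.)
Step 2: A lone pair on the oxygen of H2O attacks the carbocation, forming a C–O bond and an oxonium ion (a protonated alcohol).
Step 3: Proton transfer from the O–H of the oxonium ion to H2O completes the catalytic cycle and yields the alcohol.
Total: 3 elementary steps.

3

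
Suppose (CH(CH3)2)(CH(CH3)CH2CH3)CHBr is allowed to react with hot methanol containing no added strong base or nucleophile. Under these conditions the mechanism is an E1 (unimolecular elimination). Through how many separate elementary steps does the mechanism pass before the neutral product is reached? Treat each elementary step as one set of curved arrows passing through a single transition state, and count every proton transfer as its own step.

3

Step 1: Rate-determining heterolysis of the C–Br bond gives Br⁻ and a secondary carbocation.
Step 2: Carbocation rearrangement: a 1,2-hydride shift from the adjacent isopropyl carbon converts the initially-formed secondary cation into the more stable tertiary cation.
Step 3: Loss of a β-proton to a methanol molecule of the solvent: the C–H bonding pair collapses toward the cationic carbon to form the C=C π bond, yielding the alkene.
Total: 3 elementary steps.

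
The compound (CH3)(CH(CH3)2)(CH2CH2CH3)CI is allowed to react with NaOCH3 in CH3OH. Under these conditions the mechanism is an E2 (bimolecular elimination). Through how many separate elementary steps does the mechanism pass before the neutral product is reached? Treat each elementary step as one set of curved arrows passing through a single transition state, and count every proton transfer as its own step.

1

Step 1: Concerted anti-periplanar elimination: CH3O⁻ abstracts a β-H while I⁻ leaves, and the C–H electrons become the new C=C π bond — all in a single transition state.
Total: 1 elementary step.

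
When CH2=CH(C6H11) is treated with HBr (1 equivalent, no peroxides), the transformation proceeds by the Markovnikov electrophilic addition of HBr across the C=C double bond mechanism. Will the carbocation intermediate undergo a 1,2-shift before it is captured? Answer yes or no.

yes

The first-formed carbocation is secondary.
The adjacent cyclohexyl carbon already bears 2 other carbon substituents and has a hydrogen to migrate; after a 1,2-hydride shift from that carbon the positive charge sits on a tertiary centre.
Tertiary is more stable than secondary, so the shift occurs.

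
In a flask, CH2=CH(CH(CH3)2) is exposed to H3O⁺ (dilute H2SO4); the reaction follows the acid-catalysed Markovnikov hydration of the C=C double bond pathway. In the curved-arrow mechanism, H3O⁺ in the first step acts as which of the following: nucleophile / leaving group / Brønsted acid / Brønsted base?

Brønsted acid

Step 1: Electrophilic addition begins with the π(C=C) electrons forming a bond to the proton of H3O⁺. Following Markovnikov's rule, the resulting cation is secondary. H2O is released.
H3O⁺ in the first step donates a proton in a proton-transfer step — a Brønsted acid.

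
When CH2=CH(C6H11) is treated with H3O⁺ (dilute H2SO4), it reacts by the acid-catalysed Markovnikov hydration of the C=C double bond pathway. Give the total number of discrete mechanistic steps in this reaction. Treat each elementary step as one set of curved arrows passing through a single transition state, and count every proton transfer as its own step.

4

Step 1: Electrophilic addition begins with the π(C=C) electrons forming a bond to the proton of H3O⁺. Following Markovnikov's rule, the resulting cation is secondary. H2O is released.
Step 2: A hydride (H with its bonding pair) migrates from the adjacent cyclohexyl carbon to the cationic centre — a 1,2-hydride shift — upgrading the secondary cation to a tertiary one.
Step 3: Water acts as the nucleophile: an oxygen lone pair bonds to the cationic carbon, giving an oxonium-ion intermediate.
Step 4: Proton transfer from the O–H of the oxonium ion to H2O completes the catalytic cycle and yields the alcohol.
Total: 4 elementary steps.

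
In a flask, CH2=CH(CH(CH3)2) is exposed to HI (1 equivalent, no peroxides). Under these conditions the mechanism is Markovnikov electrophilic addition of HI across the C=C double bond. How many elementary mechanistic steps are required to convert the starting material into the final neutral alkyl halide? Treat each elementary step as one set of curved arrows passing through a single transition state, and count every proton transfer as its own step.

3

Step 1: Electrophilic addition begins with the π(C=C) electrons forming a bond to the proton of HI. Following Markovnikov's rule, the resulting cation is secondary. The H–I bond breaks heterolytically, releasing I⁻.
Step 2: A hydride (H with its bonding pair) migrates from the adjacent isopropyl carbon to the cationic centre — a 1,2-hydride shift — upgrading the secondary cation to a tertiary one.
Step 3: I⁻ captures the cation: a lone pair on I⁻ fills the empty p orbital, producing the alkyl halide product.
Total: 3 elementary steps.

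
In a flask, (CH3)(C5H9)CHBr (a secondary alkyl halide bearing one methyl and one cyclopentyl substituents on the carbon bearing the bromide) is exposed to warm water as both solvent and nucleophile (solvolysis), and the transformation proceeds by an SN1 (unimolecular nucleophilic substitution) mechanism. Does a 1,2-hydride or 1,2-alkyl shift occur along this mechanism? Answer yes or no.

The first-formed carbocation is secondary.
The adjacent cyclopentyl carbon already bears 2 other carbon substituents and has a hydrogen to migrate; after a 1,2-hydride shift from that carbon the positive charge sits on a tertiary centre.
Tertiary is more stable than secondary, so the shift occurs.

yes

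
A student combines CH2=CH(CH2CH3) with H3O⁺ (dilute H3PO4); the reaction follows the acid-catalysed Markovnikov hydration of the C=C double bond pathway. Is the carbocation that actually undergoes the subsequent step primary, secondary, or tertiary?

Step 1: Electrophilic addition begins with the π(C=C) electrons forming a bond to the proton of H3O⁺. Following Markovnikov's rule, the resulting cation is secondary. H2O is released.
No single 1,2-shift to an adjacent carbon would give a more-substituted cation, so no rearrangement occurs.

secondary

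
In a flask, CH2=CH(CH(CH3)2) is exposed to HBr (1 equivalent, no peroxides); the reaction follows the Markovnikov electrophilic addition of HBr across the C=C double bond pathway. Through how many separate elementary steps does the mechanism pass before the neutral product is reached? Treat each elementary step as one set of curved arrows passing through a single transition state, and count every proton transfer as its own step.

3

Step 1: Protonation of the alkene by HBr: the π bond acts as the nucleophile and picks up H⁺, giving the more stable (Markovnikov) secondary carbocation. The H–Br bond breaks heterolytically, releasing Br⁻.
Step 2: A hydride (H with its bonding pair) migrates from the adjacent isopropyl carbon to the cationic centre — a 1,2-hydride shift — upgrading the secondary cation to a tertiary one.
Step 3: Nucleophilic attack by Br⁻ on the carbocation completes the addition, giving R–Br.
Total: 3 elementary steps.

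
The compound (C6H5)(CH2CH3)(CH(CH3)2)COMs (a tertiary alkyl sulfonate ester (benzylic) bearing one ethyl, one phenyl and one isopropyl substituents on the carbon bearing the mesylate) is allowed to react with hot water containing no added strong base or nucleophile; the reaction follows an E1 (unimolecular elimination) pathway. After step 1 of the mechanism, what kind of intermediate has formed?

tertiary carbocation

Step 1: The C–O bond breaks with both electrons going to the mesylate; MsO⁻ leaves and a tertiary carbocation remains.
After step 1 the species present is a tertiary carbocation.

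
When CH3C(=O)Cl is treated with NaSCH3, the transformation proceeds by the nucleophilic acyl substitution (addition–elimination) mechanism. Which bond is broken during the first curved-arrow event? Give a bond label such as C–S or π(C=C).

Step 1: Nucleophilic addition of CH3S⁻ to the acyl carbon breaks the π(C=O) bond and yields a tetrahedral, anionic intermediate.
The bond broken in this step is the π(C=O) bond.

π(C=O)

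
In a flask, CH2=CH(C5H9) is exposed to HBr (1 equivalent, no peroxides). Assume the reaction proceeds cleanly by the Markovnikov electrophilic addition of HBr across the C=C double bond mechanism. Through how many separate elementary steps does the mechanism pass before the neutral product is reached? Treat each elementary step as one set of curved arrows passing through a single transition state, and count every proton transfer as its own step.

Step 1: Protonation of the alkene by HBr: the π bond acts as the nucleophile and picks up H⁺, giving the more stable (Markovnikov) secondary carbocation. The H–Br bond breaks heterolytically, releasing Br⁻.
Step 2: Carbocation rearrangement: a 1,2-hydride shift from the adjacent cyclopentyl carbon converts the initially-formed secondary cation into the more stable tertiary cation.
Step 3: Nucleophilic attack by Br⁻ on the carbocation completes the addition, giving R–Br.
Total: 3 elementary steps.

3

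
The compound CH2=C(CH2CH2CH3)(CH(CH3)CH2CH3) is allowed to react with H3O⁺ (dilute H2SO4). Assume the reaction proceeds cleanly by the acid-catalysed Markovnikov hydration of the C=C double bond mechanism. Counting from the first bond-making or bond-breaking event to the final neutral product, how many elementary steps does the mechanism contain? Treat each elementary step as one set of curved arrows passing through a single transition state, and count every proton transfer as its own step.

Step 1: Protonation of the alkene by H3O⁺: the π bond acts as the nucleophile and picks up H⁺, giving the more stable (Markovnikov) tertiary carbocation. H2O is released.
(No 1,2-shift: no single shift to an adjacent carbon would give a more stable cation.)
Step 2: A lone pair on the oxygen of H2O attacks the carbocation, forming a C–O bond and an oxonium ion (a protonated alcohol).
Step 3: Deprotonation of the oxonium ion by a water molecule delivers the neutral alcohol and regenerates the acid catalyst.
Total: 3 elementary steps.

3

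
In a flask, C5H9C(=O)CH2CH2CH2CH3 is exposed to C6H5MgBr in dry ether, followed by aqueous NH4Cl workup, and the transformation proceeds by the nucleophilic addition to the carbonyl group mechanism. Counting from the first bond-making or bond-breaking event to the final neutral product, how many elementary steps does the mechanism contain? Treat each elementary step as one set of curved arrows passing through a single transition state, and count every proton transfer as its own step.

Step 1: A lone pair / filled orbital on the carbanion-like carbon of C6H5MgBr attacks the electrophilic carbonyl carbon; the π(C=O) electrons shift onto oxygen, producing a tetrahedral alkoxide intermediate.
Step 2: Protonation of the alkoxide by aqueous NH4Cl workup furnishes an alcohol.
Total: 2 elementary steps.

2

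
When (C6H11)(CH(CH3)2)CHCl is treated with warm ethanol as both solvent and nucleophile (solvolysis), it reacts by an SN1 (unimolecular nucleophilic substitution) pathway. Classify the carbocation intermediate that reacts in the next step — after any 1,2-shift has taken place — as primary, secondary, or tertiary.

tertiary

Step 1: Ionisation: the C–Cl σ-bond cleaves heterolytically; both bonding electrons depart with Cl⁻, leaving a secondary carbocation at the α-carbon.
Step 2: A hydride (H with its bonding pair) migrates from the adjacent cyclohexyl carbon to the cationic centre — a 1,2-hydride shift — upgrading the secondary cation to a tertiary one.
The cation rearranges from secondary to tertiary via a 1,2-hydride shift from the adjacent cyclohexyl carbon; the tertiary cation is what reacts next.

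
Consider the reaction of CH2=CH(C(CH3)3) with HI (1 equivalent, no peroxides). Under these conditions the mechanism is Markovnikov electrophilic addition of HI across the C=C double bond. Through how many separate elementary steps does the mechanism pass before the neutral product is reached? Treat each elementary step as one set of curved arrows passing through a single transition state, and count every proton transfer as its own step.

3

Step 1: Electrophilic addition begins with the π(C=C) electrons forming a bond to the proton of HI. Following Markovnikov's rule, the resulting cation is secondary. The H–I bond breaks heterolytically, releasing I⁻.
Step 2: A methyl group with its bonding pair migrates from the adjacent tert-butyl carbon to the cationic centre — a 1,2-methyl shift — upgrading the secondary cation to a tertiary one.
Step 3: Nucleophilic attack by I⁻ on the carbocation completes the addition, giving R–I.
Total: 3 elementary steps.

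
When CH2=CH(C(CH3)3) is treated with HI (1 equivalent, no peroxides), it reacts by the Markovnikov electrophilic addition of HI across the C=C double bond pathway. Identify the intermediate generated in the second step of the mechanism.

Step 1: The π electrons of the C=C bond attack a proton of HI; Markovnikov addition places the new C–H on the less-substituted alkene carbon, so the positive charge ends up on the more-substituted carbon — a secondary carbocation. The H–I bond breaks heterolytically, releasing I⁻.
Step 2: Carbocation rearrangement: a 1,2-methyl shift from the adjacent tert-butyl carbon converts the initially-formed secondary cation into the more stable tertiary cation.
After step 2 the species present is a tertiary carbocation.

tertiary carbocation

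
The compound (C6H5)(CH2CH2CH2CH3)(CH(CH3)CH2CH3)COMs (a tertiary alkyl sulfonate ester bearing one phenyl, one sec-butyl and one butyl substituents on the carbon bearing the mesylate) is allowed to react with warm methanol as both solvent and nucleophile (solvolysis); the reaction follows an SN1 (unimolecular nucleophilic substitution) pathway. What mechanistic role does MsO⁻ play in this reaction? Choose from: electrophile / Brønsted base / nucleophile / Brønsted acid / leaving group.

Step 1: Unassisted departure of MsO⁻ (taking the C–O bonding pair) generates a tertiary carbocation.
MsO⁻ departs with both electrons of the breaking σ-bond — that is the definition of a leaving group.

leaving group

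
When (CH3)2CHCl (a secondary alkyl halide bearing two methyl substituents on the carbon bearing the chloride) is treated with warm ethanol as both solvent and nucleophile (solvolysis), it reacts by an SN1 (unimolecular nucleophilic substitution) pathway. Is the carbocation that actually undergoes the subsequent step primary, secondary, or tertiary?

secondary

Step 1: Ionisation: the C–Cl σ-bond cleaves heterolytically; both bonding electrons depart with Cl⁻, leaving a secondary carbocation at the α-carbon.
No single 1,2-shift to an adjacent carbon would give a more-substituted cation, so no rearrangement occurs.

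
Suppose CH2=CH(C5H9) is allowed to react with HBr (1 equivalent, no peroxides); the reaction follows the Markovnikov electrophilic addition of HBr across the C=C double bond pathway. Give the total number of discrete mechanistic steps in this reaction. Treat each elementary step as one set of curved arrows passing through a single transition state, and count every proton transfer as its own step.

Step 1: Protonation of the alkene by HBr: the π bond acts as the nucleophile and picks up H⁺, giving the more stable (Markovnikov) secondary carbocation. The H–Br bond breaks heterolytically, releasing Br⁻.
Step 2: A hydride (H with its bonding pair) migrates from the adjacent cyclopentyl carbon to the cationic centre — a 1,2-hydride shift — upgrading the secondary cation to a tertiary one.
Step 3: Nucleophilic attack by Br⁻ on the carbocation completes the addition, giving R–Br.
Total: 3 elementary steps.

3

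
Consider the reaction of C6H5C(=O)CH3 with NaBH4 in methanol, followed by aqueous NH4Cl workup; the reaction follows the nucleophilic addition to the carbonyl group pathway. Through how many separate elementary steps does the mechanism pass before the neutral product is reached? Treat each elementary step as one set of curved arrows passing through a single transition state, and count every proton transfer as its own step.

2

Step 1: A lone pair / filled orbital on H⁻ (delivered from BH4⁻) attacks the electrophilic carbonyl carbon; the π(C=O) electrons shift onto oxygen, producing a tetrahedral alkoxide intermediate.
Step 2: Protonation of the alkoxide by aqueous NH4Cl workup furnishes an alcohol.
Total: 2 elementary steps.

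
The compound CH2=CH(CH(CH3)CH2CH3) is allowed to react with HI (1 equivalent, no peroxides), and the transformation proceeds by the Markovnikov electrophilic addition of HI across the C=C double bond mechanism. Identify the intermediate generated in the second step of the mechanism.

tertiary carbocation

Step 1: Protonation of the alkene by HI: the π bond acts as the nucleophile and picks up H⁺, giving the more stable (Markovnikov) secondary carbocation. The H–I bond breaks heterolytically, releasing I⁻.
Step 2: A 1,2-hydride shift from the adjacent sec-butyl carbon moves the positive charge from the secondary centre to an adjacent carbon, generating a more stable tertiary carbocation.
After step 2 the species present is a tertiary carbocation.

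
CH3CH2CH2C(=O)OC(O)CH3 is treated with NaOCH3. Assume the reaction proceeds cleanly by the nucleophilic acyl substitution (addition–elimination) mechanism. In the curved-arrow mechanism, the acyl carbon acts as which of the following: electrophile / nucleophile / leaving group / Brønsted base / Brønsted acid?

electrophile

Step 1: Nucleophilic addition of CH3O⁻ to the acyl carbon breaks the π(C=O) bond and yields a tetrahedral, anionic intermediate.
The acyl carbon accepts an electron pair into an empty or π* orbital — it is the electrophile.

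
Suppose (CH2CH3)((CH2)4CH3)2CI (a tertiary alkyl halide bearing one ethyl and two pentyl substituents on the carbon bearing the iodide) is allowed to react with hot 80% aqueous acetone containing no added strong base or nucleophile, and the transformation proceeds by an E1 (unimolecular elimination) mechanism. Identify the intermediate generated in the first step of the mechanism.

tertiary carbocation

Step 1: The C–I bond breaks with both electrons going to the iodide; I⁻ leaves and a tertiary carbocation remains.
After step 1 the species present is a tertiary carbocation.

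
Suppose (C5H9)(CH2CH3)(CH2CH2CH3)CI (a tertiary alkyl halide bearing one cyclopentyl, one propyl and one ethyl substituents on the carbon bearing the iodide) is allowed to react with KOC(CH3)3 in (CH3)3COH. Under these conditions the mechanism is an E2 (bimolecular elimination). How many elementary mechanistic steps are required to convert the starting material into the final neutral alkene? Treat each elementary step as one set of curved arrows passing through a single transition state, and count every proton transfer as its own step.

Step 1: The strong base (CH3)3CO⁻ removes a β-hydrogen; in the same concerted event the electrons of the breaking C–H bond form the new π(C=C) bond and the C–I σ-bond breaks, expelling I⁻. Anti-periplanar geometry; one transition state.
Total: 1 elementary step.

1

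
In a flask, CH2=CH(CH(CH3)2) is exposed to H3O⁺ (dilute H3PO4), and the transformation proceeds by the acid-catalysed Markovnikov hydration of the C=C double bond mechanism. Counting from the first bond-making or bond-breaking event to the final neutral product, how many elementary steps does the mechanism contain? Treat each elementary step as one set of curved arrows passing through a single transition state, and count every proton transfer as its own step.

Step 1: Protonation of the alkene by H3O⁺: the π bond acts as the nucleophile and picks up H⁺, giving the more stable (Markovnikov) secondary carbocation. H2O is released.
Step 2: Carbocation rearrangement: a 1,2-hydride shift from the adjacent isopropyl carbon converts the initially-formed secondary cation into the more stable tertiary cation.
Step 3: Nucleophilic capture of the cation by H2O produces the protonated alcohol (an oxonium ion).
Step 4: Proton transfer from the O–H of the oxonium ion to H2O completes the catalytic cycle and yields the alcohol.
Total: 4 elementary steps.

4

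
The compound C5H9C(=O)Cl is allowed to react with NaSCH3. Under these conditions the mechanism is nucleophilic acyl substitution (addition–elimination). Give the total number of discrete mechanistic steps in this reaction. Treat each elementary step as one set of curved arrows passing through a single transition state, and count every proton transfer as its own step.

2

Step 1: A lone pair on the S of CH3S⁻ attacks the electrophilic acyl carbon; the π(C=O) electrons move onto oxygen, giving a tetrahedral intermediate.
Step 2: An oxygen lone pair re-forms the C=O π bond as the C–Cl σ-bond breaks; Cl⁻ is expelled.
Total: 2 elementary steps.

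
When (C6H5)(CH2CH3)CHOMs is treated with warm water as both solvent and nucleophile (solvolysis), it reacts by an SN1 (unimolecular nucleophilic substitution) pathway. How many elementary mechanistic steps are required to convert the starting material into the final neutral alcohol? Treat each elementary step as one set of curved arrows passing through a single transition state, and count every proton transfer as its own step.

Step 1: Unassisted departure of MsO⁻ (taking the C–O bonding pair) generates a secondary carbocation.
(No 1,2-shift: no single shift to an adjacent carbon would give a more stable cation.)
Step 2: H2O donates an oxygen lone pair into the empty p orbital of the cation, giving a protonated alcohol (an oxonium ion).
Step 3: Proton transfer from the O–H of the oxonium ion to a solvent molecule delivers the neutral alcohol.
Total: 3 elementary steps.

3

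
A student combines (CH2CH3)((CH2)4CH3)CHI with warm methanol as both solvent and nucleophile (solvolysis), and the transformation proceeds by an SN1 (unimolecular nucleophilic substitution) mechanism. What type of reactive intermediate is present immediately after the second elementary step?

oxonium ion

Step 1: The C–I bond breaks with both electrons going to the iodide; I⁻ leaves and a secondary carbocation remains.
Step 2: CH3OH donates an oxygen lone pair into the empty p orbital of the cation, giving a protonated ether (an oxonium ion).
After step 2 the species present is an oxonium ion.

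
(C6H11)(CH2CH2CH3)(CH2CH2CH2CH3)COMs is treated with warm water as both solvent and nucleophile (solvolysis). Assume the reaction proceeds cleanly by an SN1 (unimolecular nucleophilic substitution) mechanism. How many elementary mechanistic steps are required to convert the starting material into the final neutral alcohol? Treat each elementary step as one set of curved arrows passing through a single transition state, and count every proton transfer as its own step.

3

Step 1: Rate-determining heterolysis of the C–O bond gives MsO⁻ and a tertiary carbocation.
(No 1,2-shift: no single shift to an adjacent carbon would give a more stable cation.)
Step 2: Nucleophilic capture: the oxygen of H2O bonds to the cationic carbon, producing an oxonium-ion intermediate.
Step 3: Proton transfer from the O–H of the oxonium ion to a solvent molecule delivers the neutral alcohol.
Total: 3 elementary steps.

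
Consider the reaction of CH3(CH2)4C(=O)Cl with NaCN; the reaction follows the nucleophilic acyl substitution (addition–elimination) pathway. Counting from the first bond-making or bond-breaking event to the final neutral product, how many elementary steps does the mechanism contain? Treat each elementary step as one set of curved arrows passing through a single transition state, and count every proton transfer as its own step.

Step 1: Nucleophilic addition of CN⁻ to the acyl carbon breaks the π(C=O) bond and yields a tetrahedral, anionic intermediate.
Step 2: Elimination step: re-formation of the carbonyl π bond drives out Cl⁻, giving the new acyl compound.
Total: 2 elementary steps.

2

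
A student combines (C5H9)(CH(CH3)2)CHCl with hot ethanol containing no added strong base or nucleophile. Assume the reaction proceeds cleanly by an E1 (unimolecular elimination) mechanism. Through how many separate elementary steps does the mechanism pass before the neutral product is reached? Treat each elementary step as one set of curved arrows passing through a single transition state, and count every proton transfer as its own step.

3

Step 1: Unassisted departure of Cl⁻ (taking the C–Cl bonding pair) generates a secondary carbocation.
Step 2: A 1,2-hydride shift from the adjacent isopropyl carbon moves the positive charge from the secondary centre to an adjacent carbon, generating a more stable tertiary carbocation.
Step 3: A weak base (an ethanol molecule from the solvent) removes a proton from a carbon adjacent to the cationic centre; the electrons of that C–H bond become the new π(C=C) bond, giving the alkene.
Total: 3 elementary steps.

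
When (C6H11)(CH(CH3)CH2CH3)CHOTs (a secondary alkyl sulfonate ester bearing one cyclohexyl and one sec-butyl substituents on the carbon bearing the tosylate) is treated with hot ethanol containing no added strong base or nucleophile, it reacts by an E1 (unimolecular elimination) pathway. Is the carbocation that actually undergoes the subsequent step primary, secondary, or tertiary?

Step 1: Unassisted departure of TsO⁻ (taking the C–O bonding pair) generates a secondary carbocation.
Step 2: A 1,2-hydride shift from the adjacent cyclohexyl carbon moves the positive charge from the secondary centre to an adjacent carbon, generating a more stable tertiary carbocation.
The cation rearranges from secondary to tertiary via a 1,2-hydride shift from the adjacent cyclohexyl carbon; the tertiary cation is what reacts next.

tertiary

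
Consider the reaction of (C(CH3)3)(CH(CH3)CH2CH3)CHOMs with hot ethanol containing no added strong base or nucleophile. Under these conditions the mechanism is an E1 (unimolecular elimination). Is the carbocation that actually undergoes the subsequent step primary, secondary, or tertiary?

tertiary

Step 1: Unassisted departure of MsO⁻ (taking the C–O bonding pair) generates a secondary carbocation.
Step 2: A hydride (H with its bonding pair) migrates from the adjacent sec-butyl carbon to the cationic centre — a 1,2-hydride shift — upgrading the secondary cation to a tertiary one.
The cation rearranges from secondary to tertiary via a 1,2-hydride shift from the adjacent sec-butyl carbon; the tertiary cation is what reacts next.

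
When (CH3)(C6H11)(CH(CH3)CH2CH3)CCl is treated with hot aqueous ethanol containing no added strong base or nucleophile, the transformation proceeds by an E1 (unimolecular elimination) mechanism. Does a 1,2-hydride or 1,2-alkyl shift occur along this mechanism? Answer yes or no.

The first-formed carbocation is tertiary.
No single 1,2-shift to an adjacent carbon would produce a more-substituted cation than the one already present, so no rearrangement occurs.

no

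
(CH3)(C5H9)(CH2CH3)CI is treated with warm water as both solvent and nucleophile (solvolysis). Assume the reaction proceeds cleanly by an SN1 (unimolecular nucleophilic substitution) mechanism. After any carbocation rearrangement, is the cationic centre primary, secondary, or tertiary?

tertiary

Step 1: Ionisation: the C–I σ-bond cleaves heterolytically; both bonding electrons depart with I⁻, leaving a tertiary carbocation at the α-carbon.
No single 1,2-shift to an adjacent carbon would give a more-substituted cation, so no rearrangement occurs.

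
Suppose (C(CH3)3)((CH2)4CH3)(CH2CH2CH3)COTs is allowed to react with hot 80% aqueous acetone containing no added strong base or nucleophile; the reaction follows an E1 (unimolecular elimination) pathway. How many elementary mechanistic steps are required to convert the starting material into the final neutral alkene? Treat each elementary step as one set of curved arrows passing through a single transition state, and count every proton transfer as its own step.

2

Step 1: Rate-determining heterolysis of the C–O bond gives TsO⁻ and a tertiary carbocation.
(No 1,2-shift: no single shift to an adjacent carbon would give a more stable cation.)
Step 2: A water molecule (solvent) deprotonates a β-carbon; as the C–H bond breaks, those electrons form the new alkene π bond.
Total: 2 elementary steps.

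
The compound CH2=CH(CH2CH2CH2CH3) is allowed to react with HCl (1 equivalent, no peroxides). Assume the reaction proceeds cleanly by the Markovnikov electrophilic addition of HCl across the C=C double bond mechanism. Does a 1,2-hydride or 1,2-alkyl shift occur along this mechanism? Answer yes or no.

The first-formed carbocation is secondary.
No single 1,2-shift to an adjacent carbon would produce a more-substituted cation than the one already present, so no rearrangement occurs.

no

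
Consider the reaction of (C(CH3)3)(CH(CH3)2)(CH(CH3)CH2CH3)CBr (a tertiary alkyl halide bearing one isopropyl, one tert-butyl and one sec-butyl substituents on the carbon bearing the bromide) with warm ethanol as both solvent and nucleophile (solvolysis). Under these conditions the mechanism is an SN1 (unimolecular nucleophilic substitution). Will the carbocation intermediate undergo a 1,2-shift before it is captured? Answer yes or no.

The first-formed carbocation is tertiary.
No single 1,2-shift to an adjacent carbon would produce a more-substituted cation than the one already present, so no rearrangement occurs.

no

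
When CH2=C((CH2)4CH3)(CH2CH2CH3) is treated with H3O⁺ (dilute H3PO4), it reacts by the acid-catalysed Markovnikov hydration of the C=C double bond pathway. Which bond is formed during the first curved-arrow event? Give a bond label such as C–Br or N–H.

Step 1: Electrophilic addition begins with the π(C=C) electrons forming a bond to the proton of H3O⁺. Following Markovnikov's rule, the resulting cation is tertiary. H2O is released.
The bond formed in this step is the C–H bond.

C–H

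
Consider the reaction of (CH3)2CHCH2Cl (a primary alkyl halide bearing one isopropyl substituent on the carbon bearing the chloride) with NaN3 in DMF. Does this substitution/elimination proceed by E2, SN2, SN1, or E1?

Conditions: a primary substrate with a strong nucleophile in the polar aprotic solvent DMF.
These conditions are the textbook signature of the SN2 pathway.
An unhindered substrate with a strong nucleophile in a polar aprotic solvent favours one-step backside displacement.

SN2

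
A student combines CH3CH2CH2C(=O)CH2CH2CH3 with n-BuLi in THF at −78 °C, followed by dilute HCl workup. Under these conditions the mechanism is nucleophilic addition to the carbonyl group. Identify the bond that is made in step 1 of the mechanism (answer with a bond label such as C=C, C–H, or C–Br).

C–C

Step 1: A lone pair / filled orbital on the carbanion-like carbon of n-BuLi attacks the electrophilic carbonyl carbon; the π(C=O) electrons shift onto oxygen, producing a tetrahedral alkoxide intermediate.
The bond formed in this step is the C–C bond.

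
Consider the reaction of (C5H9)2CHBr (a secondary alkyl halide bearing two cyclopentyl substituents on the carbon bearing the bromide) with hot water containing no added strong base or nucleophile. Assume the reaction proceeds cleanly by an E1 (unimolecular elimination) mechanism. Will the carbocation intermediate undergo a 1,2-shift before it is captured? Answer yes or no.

yes

The first-formed carbocation is secondary.
The adjacent cyclopentyl carbon already bears 2 other carbon substituents and has a hydrogen to migrate; after a 1,2-hydride shift from that carbon the positive charge sits on a tertiary centre.
Tertiary is more stable than secondary, so the shift occurs.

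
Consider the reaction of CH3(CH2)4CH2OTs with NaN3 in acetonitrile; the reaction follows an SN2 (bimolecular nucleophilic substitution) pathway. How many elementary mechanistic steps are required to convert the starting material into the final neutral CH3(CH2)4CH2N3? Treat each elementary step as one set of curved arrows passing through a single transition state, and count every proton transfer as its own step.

Step 1: The azide nucleophile donates a lone pair from N to the α-carbon in a backside attack; simultaneously the C–O σ-bond breaks and both of its electrons leave with TsO⁻. One concerted step with inversion of configuration.
Total: 1 elementary step.

1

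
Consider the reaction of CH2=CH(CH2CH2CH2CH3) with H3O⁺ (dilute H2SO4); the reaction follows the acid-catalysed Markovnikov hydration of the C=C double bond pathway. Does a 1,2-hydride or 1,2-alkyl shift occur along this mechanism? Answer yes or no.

no

The first-formed carbocation is secondary.
No single 1,2-shift to an adjacent carbon would produce a more-substituted cation than the one already present, so no rearrangement occurs.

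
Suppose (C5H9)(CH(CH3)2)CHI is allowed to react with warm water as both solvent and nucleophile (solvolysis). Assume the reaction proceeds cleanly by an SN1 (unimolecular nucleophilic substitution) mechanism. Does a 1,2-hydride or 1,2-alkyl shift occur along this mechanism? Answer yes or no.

yes

The first-formed carbocation is secondary.
The adjacent isopropyl carbon already bears 2 other carbon substituents and has a hydrogen to migrate; after a 1,2-hydride shift from that carbon the positive charge sits on a tertiary centre.
Tertiary is more stable than secondary, so the shift occurs.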